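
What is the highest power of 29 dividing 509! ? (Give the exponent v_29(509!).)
v_29(509!) = 17

Legendre's formula: v_p(n!) = Σ_{k ≥ 1} ⌊n / p^k⌋. For p = 29, n = 509, the terms are:
  ⌊509/29^1⌋ = ⌊509/29⌋ = 17
(the next term ⌊509/29^2⌋ = 0, terminating the sum). Summing: v_29(509!) = 17 = 17.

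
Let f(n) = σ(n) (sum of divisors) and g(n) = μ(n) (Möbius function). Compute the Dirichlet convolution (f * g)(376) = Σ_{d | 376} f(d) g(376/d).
(σ * μ)(376) = 376

Divisors of 376: [1, 2, 4, 8, 47, 94, 188, 376]. For each d | 376:
  d = 1: σ(1) · μ(376/1) = 1 · 0 = 0
  d = 2: σ(2) · μ(376/2) = 3 · 0 = 0
  d = 4: σ(4) · μ(376/4) = 7 · 1 = 7
  d = 8: σ(8) · μ(376/8) = 15 · -1 = -15
  d = 47: σ(47) · μ(376/47) = 48 · 0 = 0
  d = 94: σ(94) · μ(376/94) = 144 · 0 = 0
  d = 188: σ(188) · μ(376/188) = 336 · -1 = -336
  d = 376: σ(376) · μ(376/376) = 720 · 1 = 720
Summing: (σ * μ)(376) = 0 + 0 + 7 + -15 + 0 + 0 + -336 + 720 = 376.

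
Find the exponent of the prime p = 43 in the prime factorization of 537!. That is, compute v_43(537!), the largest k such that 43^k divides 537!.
v_43(537!) = 12

Legendre's formula: v_p(n!) = Σ_{k ≥ 1} ⌊n / p^k⌋. For p = 43, n = 537, the terms are:
  ⌊537/43^1⌋ = ⌊537/43⌋ = 12
(the next term ⌊537/43^2⌋ = 0, terminating the sum). Summing: v_43(537!) = 12 = 12.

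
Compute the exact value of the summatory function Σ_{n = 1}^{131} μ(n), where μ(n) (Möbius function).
Σ_{n ≤ 131} μ(n) = -3

Compute μ(n) for each 1 ≤ n ≤ 131: μ(1) = 1, μ(2) = -1, μ(3) = -1, μ(4) = 0, μ(5) = -1, μ(6) = 1, μ(7) = -1, μ(8) = 0, μ(9) = 0, μ(10) = 1, μ(11) = -1, μ(12) = 0, μ(13) = -1, μ(14) = 1, μ(15) = 1, μ(16) = 0, μ(17) = -1, μ(18) = 0, μ(19) = -1, μ(20) = 0, μ(21) = 1, μ(22) = 1, μ(23) = -1, μ(24) = 0, μ(25) = 0, μ(26) = 1, μ(27) = 0, μ(28) = 0, μ(29) = -1, μ(30) = -1, μ(31) = -1, μ(32) = 0, μ(33) = 1, μ(34) = 1, μ(35) = 1, μ(36) = 0, μ(37) = -1, μ(38) = 1, μ(39) = 1, μ(40) = 0, μ(41) = -1, μ(42) = -1, μ(43) = -1, μ(44) = 0, μ(45) = 0, μ(46) = 1, μ(47) = -1, μ(48) = 0, μ(49) = 0, μ(50) = 0, μ(51) = 1, μ(52) = 0, μ(53) = -1, μ(54) = 0, μ(55) = 1, μ(56) = 0, μ(57) = 1, μ(58) = 1, μ(59) = -1, μ(60) = 0, μ(61) = -1, μ(62) = 1, μ(63) = 0, μ(64) = 0, μ(65) = 1, μ(66) = -1, μ(67) = -1, μ(68) = 0, μ(69) = 1, μ(70) = -1, μ(71) = -1, μ(72) = 0, μ(73) = -1, μ(74) = 1, μ(75) = 0, μ(76) = 0, μ(77) = 1, μ(78) = -1, μ(79) = -1, μ(80) = 0, μ(81) = 0, μ(82) = 1, μ(83) = -1, μ(84) = 0, μ(85) = 1, μ(86) = 1, μ(87) = 1, μ(88) = 0, μ(89) = -1, μ(90) = 0, μ(91) = 1, μ(92) = 0, μ(93) = 1, μ(94) = 1, μ(95) = 1, μ(96) = 0, μ(97) = -1, μ(98) = 0, μ(99) = 0, μ(100) = 0, μ(101) = -1, μ(102) = -1, μ(103) = -1, μ(104) = 0, μ(105) = -1, μ(106) = 1, μ(107) = -1, μ(108) = 0, μ(109) = -1, μ(110) = -1, μ(111) = 1, μ(112) = 0, μ(113) = -1, μ(114) = -1, μ(115) = 1, μ(116) = 0, μ(117) = 0, μ(118) = 1, μ(119) = 1, μ(120) = 0, μ(121) = 0, μ(122) = 1, μ(123) = 1, μ(124) = 0, μ(125) = 0, μ(126) = 0, μ(127) = -1, μ(128) = 0, μ(129) = 1, μ(130) = -1, μ(131) = -1. Summing all 131 values: -3. (Mertens function M(x) = Σ_{n ≤ x} μ(n); on average M(x) should be small (PNT ⟺ M(x) = o(x)).)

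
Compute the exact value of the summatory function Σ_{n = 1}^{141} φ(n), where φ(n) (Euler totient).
Σ_{n ≤ 141} φ(n) = 6092

Compute φ(n) for each 1 ≤ n ≤ 141: φ(1) = 1, φ(2) = 1, φ(3) = 2, φ(4) = 2, φ(5) = 4, φ(6) = 2, φ(7) = 6, φ(8) = 4, φ(9) = 6, φ(10) = 4, φ(11) = 10, φ(12) = 4, φ(13) = 12, φ(14) = 6, φ(15) = 8, φ(16) = 8, φ(17) = 16, φ(18) = 6, φ(19) = 18, φ(20) = 8, φ(21) = 12, φ(22) = 10, φ(23) = 22, φ(24) = 8, φ(25) = 20, φ(26) = 12, φ(27) = 18, φ(28) = 12, φ(29) = 28, φ(30) = 8, φ(31) = 30, φ(32) = 16, φ(33) = 20, φ(34) = 16, φ(35) = 24, φ(36) = 12, φ(37) = 36, φ(38) = 18, φ(39) = 24, φ(40) = 16, φ(41) = 40, φ(42) = 12, φ(43) = 42, φ(44) = 20, φ(45) = 24, φ(46) = 22, φ(47) = 46, φ(48) = 16, φ(49) = 42, φ(50) = 20, φ(51) = 32, φ(52) = 24, φ(53) = 52, φ(54) = 18, φ(55) = 40, φ(56) = 24, φ(57) = 36, φ(58) = 28, φ(59) = 58, φ(60) = 16, φ(61) = 60, φ(62) = 30, φ(63) = 36, φ(64) = 32, φ(65) = 48, φ(66) = 20, φ(67) = 66, φ(68) = 32, φ(69) = 44, φ(70) = 24, φ(71) = 70, φ(72) = 24, φ(73) = 72, φ(74) = 36, φ(75) = 40, φ(76) = 36, φ(77) = 60, φ(78) = 24, φ(79) = 78, φ(80) = 32, φ(81) = 54, φ(82) = 40, φ(83) = 82, φ(84) = 24, φ(85) = 64, φ(86) = 42, φ(87) = 56, φ(88) = 40, φ(89) = 88, φ(90) = 24, φ(91) = 72, φ(92) = 44, φ(93) = 60, φ(94) = 46, φ(95) = 72, φ(96) = 32, φ(97) = 96, φ(98) = 42, φ(99) = 60, φ(100) = 40, φ(101) = 100, φ(102) = 32, φ(103) = 102, φ(104) = 48, φ(105) = 48, φ(106) = 52, φ(107) = 106, φ(108) = 36, φ(109) = 108, φ(110) = 40, φ(111) = 72, φ(112) = 48, φ(113) = 112, φ(114) = 36, φ(115) = 88, φ(116) = 56, φ(117) = 72, φ(118) = 58, φ(119) = 96, φ(120) = 32, φ(121) = 110, φ(122) = 60, φ(123) = 80, φ(124) = 60, φ(125) = 100, φ(126) = 36, φ(127) = 126, φ(128) = 64, φ(129) = 84, φ(130) = 48, φ(131) = 130, φ(132) = 40, φ(133) = 108, φ(134) = 66, φ(135) = 72, φ(136) = 64, φ(137) = 136, φ(138) = 44, φ(139) = 138, φ(140) = 48, φ(141) = 92. Summing all 141 values: 6092. (Average order: Σ_{n ≤ x} φ(n) ~ (3/π²) x². For x = 141, (3/π²)·141² ≈ 6043.10.)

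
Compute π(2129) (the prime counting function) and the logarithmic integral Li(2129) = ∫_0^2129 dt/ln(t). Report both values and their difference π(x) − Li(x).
π(2129) = 320;  Li(2129) ≈ 331.71;  π(x) − Li(x) ≈ -11.71.

Direct count of primes ≤ 2129 gives π(2129) = 320. Numerical evaluation of the logarithmic integral gives Li(2129) ≈ 331.71. The difference π(x) − Li(x) ≈ -11.71 is typically negative for small/moderate x (Li(x) overestimates), though Littlewood's theorem shows this sign changes infinitely often.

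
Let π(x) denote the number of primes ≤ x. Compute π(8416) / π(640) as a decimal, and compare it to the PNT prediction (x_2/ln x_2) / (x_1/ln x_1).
π(8416)/π(640) = 1051/115 ≈ 9.1391;  PNT prediction ≈ 9.4013.

π(640) = 115 and π(8416) = 1051, so π(8416)/π(640) ≈ 9.1391. The PNT-predicted ratio is (8416/ln(8416)) / (640/ln(640)) ≈ 9.4013. The two agree to within a few percent, as expected.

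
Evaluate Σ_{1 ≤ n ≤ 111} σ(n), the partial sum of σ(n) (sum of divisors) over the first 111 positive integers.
Σ_{n ≤ 111} σ(n) = 10151

Compute σ(n) for each 1 ≤ n ≤ 111: σ(1) = 1, σ(2) = 3, σ(3) = 4, σ(4) = 7, σ(5) = 6, σ(6) = 12, σ(7) = 8, σ(8) = 15, σ(9) = 13, σ(10) = 18, σ(11) = 12, σ(12) = 28, σ(13) = 14, σ(14) = 24, σ(15) = 24, σ(16) = 31, σ(17) = 18, σ(18) = 39, σ(19) = 20, σ(20) = 42, σ(21) = 32, σ(22) = 36, σ(23) = 24, σ(24) = 60, σ(25) = 31, σ(26) = 42, σ(27) = 40, σ(28) = 56, σ(29) = 30, σ(30) = 72, σ(31) = 32, σ(32) = 63, σ(33) = 48, σ(34) = 54, σ(35) = 48, σ(36) = 91, σ(37) = 38, σ(38) = 60, σ(39) = 56, σ(40) = 90, σ(41) = 42, σ(42) = 96, σ(43) = 44, σ(44) = 84, σ(45) = 78, σ(46) = 72, σ(47) = 48, σ(48) = 124, σ(49) = 57, σ(50) = 93, σ(51) = 72, σ(52) = 98, σ(53) = 54, σ(54) = 120, σ(55) = 72, σ(56) = 120, σ(57) = 80, σ(58) = 90, σ(59) = 60, σ(60) = 168, σ(61) = 62, σ(62) = 96, σ(63) = 104, σ(64) = 127, σ(65) = 84, σ(66) = 144, σ(67) = 68, σ(68) = 126, σ(69) = 96, σ(70) = 144, σ(71) = 72, σ(72) = 195, σ(73) = 74, σ(74) = 114, σ(75) = 124, σ(76) = 140, σ(77) = 96, σ(78) = 168, σ(79) = 80, σ(80) = 186, σ(81) = 121, σ(82) = 126, σ(83) = 84, σ(84) = 224, σ(85) = 108, σ(86) = 132, σ(87) = 120, σ(88) = 180, σ(89) = 90, σ(90) = 234, σ(91) = 112, σ(92) = 168, σ(93) = 128, σ(94) = 144, σ(95) = 120, σ(96) = 252, σ(97) = 98, σ(98) = 171, σ(99) = 156, σ(100) = 217, σ(101) = 102, σ(102) = 216, σ(103) = 104, σ(104) = 210, σ(105) = 192, σ(106) = 162, σ(107) = 108, σ(108) = 280, σ(109) = 110, σ(110) = 216, σ(111) = 152. Summing all 111 values: 10151. (Average order: Σ_{n ≤ x} σ(n) ~ (π²/12) x². For x = 111, (π²/12)·111² ≈ 10133.62.)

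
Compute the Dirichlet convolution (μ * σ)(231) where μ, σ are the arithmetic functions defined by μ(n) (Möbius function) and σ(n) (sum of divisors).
(μ * σ)(231) = 231

Divisors of 231: [1, 3, 7, 11, 21, 33, 77, 231]. For each d | 231:
  d = 1: μ(1) · σ(231/1) = 1 · 384 = 384
  d = 3: μ(3) · σ(231/3) = -1 · 96 = -96
  d = 7: μ(7) · σ(231/7) = -1 · 48 = -48
  d = 11: μ(11) · σ(231/11) = -1 · 32 = -32
  d = 21: μ(21) · σ(231/21) = 1 · 12 = 12
  d = 33: μ(33) · σ(231/33) = 1 · 8 = 8
  d = 77: μ(77) · σ(231/77) = 1 · 4 = 4
  d = 231: μ(231) · σ(231/231) = -1 · 1 = -1
Summing: (μ * σ)(231) = 384 + -96 + -48 + -32 + 12 + 8 + 4 + -1 = 231.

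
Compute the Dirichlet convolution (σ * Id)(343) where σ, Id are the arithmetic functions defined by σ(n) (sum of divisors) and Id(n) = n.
(σ * Id)(343) = 1534

Divisors of 343: [1, 7, 49, 343]. For each d | 343:
  d = 1: σ(1) · Id(343/1) = 1 · 343 = 343
  d = 7: σ(7) · Id(343/7) = 8 · 49 = 392
  d = 49: σ(49) · Id(343/49) = 57 · 7 = 399
  d = 343: σ(343) · Id(343/343) = 400 · 1 = 400
Summing: (σ * Id)(343) = 343 + 392 + 399 + 400 = 1534.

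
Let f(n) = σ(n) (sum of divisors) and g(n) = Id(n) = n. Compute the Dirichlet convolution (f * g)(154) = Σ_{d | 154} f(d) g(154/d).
(σ * Id)(154) = 1725

Divisors of 154: [1, 2, 7, 11, 14, 22, 77, 154]. For each d | 154:
  d = 1: σ(1) · Id(154/1) = 1 · 154 = 154
  d = 2: σ(2) · Id(154/2) = 3 · 77 = 231
  d = 7: σ(7) · Id(154/7) = 8 · 22 = 176
  d = 11: σ(11) · Id(154/11) = 12 · 14 = 168
  d = 14: σ(14) · Id(154/14) = 24 · 11 = 264
  d = 22: σ(22) · Id(154/22) = 36 · 7 = 252
  d = 77: σ(77) · Id(154/77) = 96 · 2 = 192
  d = 154: σ(154) · Id(154/154) = 288 · 1 = 288
Summing: (σ * Id)(154) = 154 + 231 + 176 + 168 + 264 + 252 + 192 + 288 = 1725.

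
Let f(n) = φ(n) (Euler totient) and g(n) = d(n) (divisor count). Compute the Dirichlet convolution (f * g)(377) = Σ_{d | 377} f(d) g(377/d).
(φ * d)(377) = 420

Divisors of 377: [1, 13, 29, 377]. For each d | 377:
  d = 1: φ(1) · d(377/1) = 1 · 4 = 4
  d = 13: φ(13) · d(377/13) = 12 · 2 = 24
  d = 29: φ(29) · d(377/29) = 28 · 2 = 56
  d = 377: φ(377) · d(377/377) = 336 · 1 = 336
Summing: (φ * d)(377) = 4 + 24 + 56 + 336 = 420.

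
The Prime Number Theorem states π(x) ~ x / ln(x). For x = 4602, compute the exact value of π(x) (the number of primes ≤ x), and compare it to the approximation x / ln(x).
π(4602) = 622;  x/ln(x) ≈ 545.63;  relative error ≈ 12.28%.

Directly count primes up to 4602: π(4602) = 622. The PNT approximation gives 4602/ln(4602) ≈ 4602/8.43425 ≈ 545.63. Relative error (π(x) − x/ln(x)) / π(x) ≈ 12.28%; the approximation is known to undercount slightly (Li(x) is a better estimate).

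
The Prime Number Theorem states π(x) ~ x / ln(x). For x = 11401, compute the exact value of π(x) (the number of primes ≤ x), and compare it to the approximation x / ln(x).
π(11401) = 1376;  x/ln(x) ≈ 1220.47;  relative error ≈ 11.30%.

Directly count primes up to 11401: π(11401) = 1376. The PNT approximation gives 11401/ln(11401) ≈ 11401/9.34146 ≈ 1220.47. Relative error (π(x) − x/ln(x)) / π(x) ≈ 11.30%; the approximation is known to undercount slightly (Li(x) is a better estimate).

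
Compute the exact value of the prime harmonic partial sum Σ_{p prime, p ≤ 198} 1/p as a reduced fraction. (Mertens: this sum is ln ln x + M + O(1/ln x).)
Σ 1/p = 76196574135067008118914163673288637004399442476398684669741544152346284384175423/39195588149163123383161804554421175259738677336198748467804183290796540382737190

π(198) = 45, so the primes ≤ 198 are [2, 3, 5, 7, 11, 13, 17, 19, 23, 29, 31, 37, 41, 43, 47, 53, 59, 61, 67, 71, 73, 79, 83, 89, 97, 101, 103, 107, 109, 113, 127, 131, 137, 139, 149, 151, 157, 163, 167, 173, 179, 181, 191, 193, 197]. Summing 1/p over these primes: 76196574135067008118914163673288637004399442476398684669741544152346284384175423/39195588149163123383161804554421175259738677336198748467804183290796540382737190 ≈ 1.9440. Mertens estimate ln ln(198) + 0.2615 ≈ 1.9270.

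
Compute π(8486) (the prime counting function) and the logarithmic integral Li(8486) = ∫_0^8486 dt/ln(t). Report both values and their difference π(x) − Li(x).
π(8486) = 1059;  Li(8486) ≈ 1080.31;  π(x) − Li(x) ≈ -21.31.

Direct count of primes ≤ 8486 gives π(8486) = 1059. Numerical evaluation of the logarithmic integral gives Li(8486) ≈ 1080.31. The difference π(x) − Li(x) ≈ -21.31 is typically negative for small/moderate x (Li(x) overestimates), though Littlewood's theorem shows this sign changes infinitely often.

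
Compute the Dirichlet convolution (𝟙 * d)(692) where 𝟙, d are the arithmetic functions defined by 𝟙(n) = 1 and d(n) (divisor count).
(𝟙 * d)(692) = 18

Divisors of 692: [1, 2, 4, 173, 346, 692]. For each d | 692:
  d = 1: 𝟙(1) · d(692/1) = 1 · 6 = 6
  d = 2: 𝟙(2) · d(692/2) = 1 · 4 = 4
  d = 4: 𝟙(4) · d(692/4) = 1 · 2 = 2
  d = 173: 𝟙(173) · d(692/173) = 1 · 3 = 3
  d = 346: 𝟙(346) · d(692/346) = 1 · 2 = 2
  d = 692: 𝟙(692) · d(692/692) = 1 · 1 = 1
Summing: (𝟙 * d)(692) = 6 + 4 + 2 + 3 + 2 + 1 = 18.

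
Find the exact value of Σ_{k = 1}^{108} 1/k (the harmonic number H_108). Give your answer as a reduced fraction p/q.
H_108 = 81704399374878842092679986459517574603754626787/15521442759214556458772607587176753329489754560

Direct summation: H_108 = 1 + 1/2 + ... + 1/108. The least common denominator is lcm(1, ..., 108) = 77607213796072782293863037935883766647448772800; over this denominator the numerator is 77607213796072782293863037935883766647448772800 + 38803606898036391146931518967941883323724386400 + 25869071265357594097954345978627922215816257600 + 19401803449018195573465759483970941661862193200 + 15521442759214556458772607587176753329489754560 + 12934535632678797048977172989313961107908128800 + 11086744828010397470551862562269109521064110400 + 9700901724509097786732879741985470830931096600 + 8623023755119198032651448659542640738605419200 + 7760721379607278229386303793588376664744877280 + 7055201254188434753987548903262160604313524800 + 6467267816339398524488586494656980553954064400 + 5969785676620983253374079841221828203649905600 + 5543372414005198735275931281134554760532055200 + 5173814253071518819590869195725584443163251520 + 4850450862254548893366439870992735415465548300 + 4565130223298398958462531643287280391026398400 + 4311511877559599016325724329771320369302709600 + 4084590199793304331255949365046514034076251200 + 3880360689803639114693151896794188332372438640 + 3695581609336799156850620854089703173688036800 + 3527600627094217376993774451631080302156762400 + 3374226686785773143211436431994946375976033600 + 3233633908169699262244293247328490276977032200 + 3104288551842911291754521517435350665897950912 + 2984892838310491626687039920610914101824952800 + 2874341251706399344217149553180880246201806400 + 2771686207002599367637965640567277380266027600 + 2676110820554233872202173721927026436118923200 + 2586907126535759409795434597862792221581625760 + 2503458509550734912705259288254315053143508800 + 2425225431127274446683219935496367707732774150 + 2351733751396144917995849634420720201437841600 + 2282565111649199479231265821643640195513199200 + 2217348965602079494110372512453821904212822080 + 2155755938779799508162862164885660184651354800 + 2097492264758723845780082106375236936417534400 + 2042295099896652165627974682523257017038125600 + 1989928558873661084458026613740609401216635200 + 1940180344901819557346575948397094166186219320 + 1892858873074945909606415559411799186523140800 + 1847790804668399578425310427044851586844018400 + 1804818925490064704508442742694971317382529600 + 1763800313547108688496887225815540151078381200 + 1724604751023839606530289731908528147721083840 + 1687113343392886571605718215997473187988016800 + 1651217314810059197741766764593271630796782400 + 1616816954084849631122146623664245138488516100 + 1583820689715771067221694651752729931580587200 + 1552144275921455645877260758717675332948975456 + 1521710074432799652820843881095760130342132800 + 1492446419155245813343519960305457050912476400 + 1464287052756090231959679961054410691461297600 + 1437170625853199672108574776590440123100903200 + 1411040250837686950797509780652432120862704960 + 1385843103501299683818982820283638690133013800 + 1361530066597768110418649788348838011358750400 + 1338055410277116936101086860963513218059461600 + 1315376505018182750743441320947182485549979200 + 1293453563267879704897717298931396110790812880 + 1272249406492996431046935048129242076187684800 + 1251729254775367456352629644127157526571754400 + 1231860536445599718950206951363234391229345600 + 1212612715563637223341609967748183853866387075 + 1193957135324196650674815968244365640729981120 + 1175866875698072458997924817210360100718920800 + 1158316623821981825281537879640056218618638400 + 1141282555824599739615632910821820097756599600 + 1124742228928591047737145477331648791992011200 + 1108674482801039747055186256226910952106411040 + 1093059349240461722448775182195546009118996800 + 1077877969389899754081431082442830092325677400 + 1063112517754421675258397779943613241745873600 + 1048746132379361922890041053187618468208767200 + 1034762850614303763918173839145116888632650304 + 1021147549948326082813987341261628508519062800 + 1007885893455490679141078414751737229187646400 + 994964279436830542229013306870304700608317600 + 982369794886997244226114404251693248701883200 + 970090172450909778673287974198547083093109660 + 958113750568799781405716517726960082067268800 + 946429436537472954803207779705899593261570400 + 935026672241840750528470336576912851174081600 + 923895402334199789212655213522425793422009200 + 913026044659679791692506328657456078205279680 + 902409462745032352254221371347485658691264800 + 892036940184744624067391240642342145372974400 + 881900156773554344248443612907770075539190600 + 871991166248008789818685819504311984802795200 + 862302375511919803265144865954264073860541920 + 852826525231569036196297120174546886235700800 + 843556671696443285802859107998736593994008400 + 834486169850244970901753096084771684381169600 + 825608657405029598870883382296635815398391200 + 816918039958660866251189873009302806815250240 + 808408477042424815561073311832122569244258050 + 800074369031678167977969463256533676777822400 + 791910344857885533610847325876364965790293600 + 783911250465381639331949878140240067145947200 + 776072137960727822938630379358837666474487728 + 768388255406661210830327108276076897499492800 + 760855037216399826410421940547880065171066400 + 753468095107502740717116873163920064538337600 + 746223209577622906671759980152728525456238200 + 739116321867359831370124170817940634737607360 + 732143526378045115979839980527205345730648800 + 725301063514698899942645214354053893901390400 + 718585312926599836054287388295220061550451600 = 408521996874394210463399932297587873018773133935, so H_108 = 408521996874394210463399932297587873018773133935/77607213796072782293863037935883766647448772800; reducing by gcd(408521996874394210463399932297587873018773133935, 77607213796072782293863037935883766647448772800) = 5 gives 81704399374878842092679986459517574603754626787/15521442759214556458772607587176753329489754560 ≈ 5.26397. (The PNT-adjacent estimate ln(108) + γ ≈ 5.25935 matches within O(1/n).)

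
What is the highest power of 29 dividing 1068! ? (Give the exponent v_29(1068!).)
v_29(1068!) = 37

Legendre's formula: v_p(n!) = Σ_{k ≥ 1} ⌊n / p^k⌋. For p = 29, n = 1068, the terms are:
  ⌊1068/29^1⌋ = ⌊1068/29⌋ = 36
  ⌊1068/29^2⌋ = ⌊1068/841⌋ = 1
(the next term ⌊1068/29^3⌋ = 0, terminating the sum). Summing: v_29(1068!) = 36 + 1 = 37.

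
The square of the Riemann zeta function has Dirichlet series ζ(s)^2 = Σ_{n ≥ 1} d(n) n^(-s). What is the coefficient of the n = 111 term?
d(111) = 4

ζ(s)^2 = (Σ 1/m^s)(Σ 1/k^s). The coefficient of 1/n^s in the product is the number of ordered pairs (m, k) with mk = n, which equals d(n). For n = 111, divisors are [1, 3, 37, 111], so d(111) = 4.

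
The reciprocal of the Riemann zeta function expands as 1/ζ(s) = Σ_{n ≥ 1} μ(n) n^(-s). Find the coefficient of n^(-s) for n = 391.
μ(391) = 1

Factor n = 391 = 17 · 23. μ(n) = 0 if any exponent ≥ 2 (not squarefree); otherwise μ(n) = (−1)^{ω(n)} where ω(n) is the number of distinct prime factors. Applying: μ(391) = 1.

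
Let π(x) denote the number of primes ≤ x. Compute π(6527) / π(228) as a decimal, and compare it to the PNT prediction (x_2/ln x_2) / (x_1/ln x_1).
π(6527)/π(228) = 843/49 ≈ 17.2041;  PNT prediction ≈ 17.6949.

π(228) = 49 and π(6527) = 843, so π(6527)/π(228) ≈ 17.2041. The PNT-predicted ratio is (6527/ln(6527)) / (228/ln(228)) ≈ 17.6949. The two agree to within a few percent, as expected.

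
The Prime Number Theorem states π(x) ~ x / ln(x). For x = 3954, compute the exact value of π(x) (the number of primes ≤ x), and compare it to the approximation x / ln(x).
π(3954) = 548;  x/ln(x) ≈ 477.39;  relative error ≈ 12.88%.

Directly count primes up to 3954: π(3954) = 548. The PNT approximation gives 3954/ln(3954) ≈ 3954/8.28248 ≈ 477.39. Relative error (π(x) − x/ln(x)) / π(x) ≈ 12.88%; the approximation is known to undercount slightly (Li(x) is a better estimate).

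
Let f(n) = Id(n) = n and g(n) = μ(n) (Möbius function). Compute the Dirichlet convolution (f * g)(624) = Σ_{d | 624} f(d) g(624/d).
(Id * μ)(624) = 192

Divisors of 624: [1, 2, 3, 4, 6, 8, 12, 13, 16, 24, 26, 39, 48, 52, 78, 104, 156, 208, 312, 624]. For each d | 624:
  d = 1: Id(1) · μ(624/1) = 1 · 0 = 0
  d = 2: Id(2) · μ(624/2) = 2 · 0 = 0
  d = 3: Id(3) · μ(624/3) = 3 · 0 = 0
  d = 4: Id(4) · μ(624/4) = 4 · 0 = 0
  d = 6: Id(6) · μ(624/6) = 6 · 0 = 0
  d = 8: Id(8) · μ(624/8) = 8 · -1 = -8
  d = 12: Id(12) · μ(624/12) = 12 · 0 = 0
  d = 13: Id(13) · μ(624/13) = 13 · 0 = 0
  d = 16: Id(16) · μ(624/16) = 16 · 1 = 16
  d = 24: Id(24) · μ(624/24) = 24 · 1 = 24
  d = 26: Id(26) · μ(624/26) = 26 · 0 = 0
  d = 39: Id(39) · μ(624/39) = 39 · 0 = 0
  d = 48: Id(48) · μ(624/48) = 48 · -1 = -48
  d = 52: Id(52) · μ(624/52) = 52 · 0 = 0
  d = 78: Id(78) · μ(624/78) = 78 · 0 = 0
  d = 104: Id(104) · μ(624/104) = 104 · 1 = 104
  d = 156: Id(156) · μ(624/156) = 156 · 0 = 0
  d = 208: Id(208) · μ(624/208) = 208 · -1 = -208
  d = 312: Id(312) · μ(624/312) = 312 · -1 = -312
  d = 624: Id(624) · μ(624/624) = 624 · 1 = 624
Summing: (Id * μ)(624) = 0 + 0 + 0 + 0 + 0 + -8 + 0 + 0 + 16 + 24 + 0 + 0 + -48 + 0 + 0 + 104 + 0 + -208 + -312 + 624 = 192.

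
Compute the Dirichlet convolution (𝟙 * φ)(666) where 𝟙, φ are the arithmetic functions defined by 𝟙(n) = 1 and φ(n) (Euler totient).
(𝟙 * φ)(666) = 666

Divisors of 666: [1, 2, 3, 6, 9, 18, 37, 74, 111, 222, 333, 666]. For each d | 666:
  d = 1: 𝟙(1) · φ(666/1) = 1 · 216 = 216
  d = 2: 𝟙(2) · φ(666/2) = 1 · 216 = 216
  d = 3: 𝟙(3) · φ(666/3) = 1 · 72 = 72
  d = 6: 𝟙(6) · φ(666/6) = 1 · 72 = 72
  d = 9: 𝟙(9) · φ(666/9) = 1 · 36 = 36
  d = 18: 𝟙(18) · φ(666/18) = 1 · 36 = 36
  d = 37: 𝟙(37) · φ(666/37) = 1 · 6 = 6
  d = 74: 𝟙(74) · φ(666/74) = 1 · 6 = 6
  d = 111: 𝟙(111) · φ(666/111) = 1 · 2 = 2
  d = 222: 𝟙(222) · φ(666/222) = 1 · 2 = 2
  d = 333: 𝟙(333) · φ(666/333) = 1 · 1 = 1
  d = 666: 𝟙(666) · φ(666/666) = 1 · 1 = 1
Summing: (𝟙 * φ)(666) = 216 + 216 + 72 + 72 + 36 + 36 + 6 + 6 + 2 + 2 + 1 + 1 = 666.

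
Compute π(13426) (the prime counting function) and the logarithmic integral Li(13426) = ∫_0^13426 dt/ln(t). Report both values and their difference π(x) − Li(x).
π(13426) = 1592;  Li(13426) ≈ 1612.00;  π(x) − Li(x) ≈ -20.00.

Direct count of primes ≤ 13426 gives π(13426) = 1592. Numerical evaluation of the logarithmic integral gives Li(13426) ≈ 1612.00. The difference π(x) − Li(x) ≈ -20.00 is typically negative for small/moderate x (Li(x) overestimates), though Littlewood's theorem shows this sign changes infinitely often.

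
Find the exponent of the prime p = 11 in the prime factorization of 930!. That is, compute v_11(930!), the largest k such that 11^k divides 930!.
v_11(930!) = 91

Legendre's formula: v_p(n!) = Σ_{k ≥ 1} ⌊n / p^k⌋. For p = 11, n = 930, the terms are:
  ⌊930/11^1⌋ = ⌊930/11⌋ = 84
  ⌊930/11^2⌋ = ⌊930/121⌋ = 7
(the next term ⌊930/11^3⌋ = 0, terminating the sum). Summing: v_11(930!) = 84 + 7 = 91.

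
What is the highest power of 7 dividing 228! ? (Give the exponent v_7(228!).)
v_7(228!) = 36

Legendre's formula: v_p(n!) = Σ_{k ≥ 1} ⌊n / p^k⌋. For p = 7, n = 228, the terms are:
  ⌊228/7^1⌋ = ⌊228/7⌋ = 32
  ⌊228/7^2⌋ = ⌊228/49⌋ = 4
(the next term ⌊228/7^3⌋ = 0, terminating the sum). Summing: v_7(228!) = 32 + 4 = 36.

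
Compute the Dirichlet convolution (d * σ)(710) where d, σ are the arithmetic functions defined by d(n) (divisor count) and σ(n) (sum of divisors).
(d * σ)(710) = 2960

Divisors of 710: [1, 2, 5, 10, 71, 142, 355, 710]. For each d | 710:
  d = 1: d(1) · σ(710/1) = 1 · 1296 = 1296
  d = 2: d(2) · σ(710/2) = 2 · 432 = 864
  d = 5: d(5) · σ(710/5) = 2 · 216 = 432
  d = 10: d(10) · σ(710/10) = 4 · 72 = 288
  d = 71: d(71) · σ(710/71) = 2 · 18 = 36
  d = 142: d(142) · σ(710/142) = 4 · 6 = 24
  d = 355: d(355) · σ(710/355) = 4 · 3 = 12
  d = 710: d(710) · σ(710/710) = 8 · 1 = 8
Summing: (d * σ)(710) = 1296 + 864 + 432 + 288 + 36 + 24 + 12 + 8 = 2960.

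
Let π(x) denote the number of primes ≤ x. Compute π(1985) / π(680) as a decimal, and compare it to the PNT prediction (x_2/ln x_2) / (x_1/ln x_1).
π(1985)/π(680) = 299/123 ≈ 2.4309;  PNT prediction ≈ 2.5073.

π(680) = 123 and π(1985) = 299, so π(1985)/π(680) ≈ 2.4309. The PNT-predicted ratio is (1985/ln(1985)) / (680/ln(680)) ≈ 2.5073. The two agree to within a few percent, as expected.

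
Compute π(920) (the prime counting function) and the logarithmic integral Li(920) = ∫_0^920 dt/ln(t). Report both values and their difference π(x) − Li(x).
π(920) = 157;  Li(920) ≈ 165.96;  π(x) − Li(x) ≈ -8.96.

Direct count of primes ≤ 920 gives π(920) = 157. Numerical evaluation of the logarithmic integral gives Li(920) ≈ 165.96. The difference π(x) − Li(x) ≈ -8.96 is typically negative for small/moderate x (Li(x) overestimates), though Littlewood's theorem shows this sign changes infinitely often.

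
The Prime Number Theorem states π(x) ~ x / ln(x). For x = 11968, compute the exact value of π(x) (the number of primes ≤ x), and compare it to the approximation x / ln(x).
π(11968) = 1434;  x/ln(x) ≈ 1274.55;  relative error ≈ 11.12%.

Directly count primes up to 11968: π(11968) = 1434. The PNT approximation gives 11968/ln(11968) ≈ 11968/9.38999 ≈ 1274.55. Relative error (π(x) − x/ln(x)) / π(x) ≈ 11.12%; the approximation is known to undercount slightly (Li(x) is a better estimate).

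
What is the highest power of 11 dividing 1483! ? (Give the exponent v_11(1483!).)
v_11(1483!) = 147

Legendre's formula: v_p(n!) = Σ_{k ≥ 1} ⌊n / p^k⌋. For p = 11, n = 1483, the terms are:
  ⌊1483/11^1⌋ = ⌊1483/11⌋ = 134
  ⌊1483/11^2⌋ = ⌊1483/121⌋ = 12
  ⌊1483/11^3⌋ = ⌊1483/1331⌋ = 1
(the next term ⌊1483/11^4⌋ = 0, terminating the sum). Summing: v_11(1483!) = 134 + 12 + 1 = 147.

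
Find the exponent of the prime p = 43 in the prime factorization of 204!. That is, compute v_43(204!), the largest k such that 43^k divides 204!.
v_43(204!) = 4

Legendre's formula: v_p(n!) = Σ_{k ≥ 1} ⌊n / p^k⌋. For p = 43, n = 204, the terms are:
  ⌊204/43^1⌋ = ⌊204/43⌋ = 4
(the next term ⌊204/43^2⌋ = 0, terminating the sum). Summing: v_43(204!) = 4 = 4.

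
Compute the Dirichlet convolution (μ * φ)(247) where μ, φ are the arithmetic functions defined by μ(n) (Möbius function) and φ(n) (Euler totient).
(μ * φ)(247) = 187

Divisors of 247: [1, 13, 19, 247]. For each d | 247:
  d = 1: μ(1) · φ(247/1) = 1 · 216 = 216
  d = 13: μ(13) · φ(247/13) = -1 · 18 = -18
  d = 19: μ(19) · φ(247/19) = -1 · 12 = -12
  d = 247: μ(247) · φ(247/247) = 1 · 1 = 1
Summing: (μ * φ)(247) = 216 + -18 + -12 + 1 = 187.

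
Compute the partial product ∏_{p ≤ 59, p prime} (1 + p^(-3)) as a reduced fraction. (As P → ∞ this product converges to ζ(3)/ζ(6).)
∏ = 49015348118957287693667429084900240520118272/41484639097894743448712899010350912764324083

The primes p ≤ 59 are [2, 3, 5, 7, 11, 13, 17, 19, 23, 29, 31, 37, 41, 43, 47, 53, 59]. For each, (1 + 1/p^3) = (p^3 + 1)/p^3. Multiplying these fractions over p ∈ [2, 3, 5, 7, 11, 13, 17, 19, 23, 29, 31, 37, 41, 43, 47, 53, 59] gives 49015348118957287693667429084900240520118272/41484639097894743448712899010350912764324083. (In the limit P → ∞ this tends to ζ(3)/ζ(6).)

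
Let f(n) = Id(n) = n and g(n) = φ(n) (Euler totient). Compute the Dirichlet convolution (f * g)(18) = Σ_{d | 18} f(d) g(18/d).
(Id * φ)(18) = 63

Divisors of 18: [1, 2, 3, 6, 9, 18]. For each d | 18:
  d = 1: Id(1) · φ(18/1) = 1 · 6 = 6
  d = 2: Id(2) · φ(18/2) = 2 · 6 = 12
  d = 3: Id(3) · φ(18/3) = 3 · 2 = 6
  d = 6: Id(6) · φ(18/6) = 6 · 2 = 12
  d = 9: Id(9) · φ(18/9) = 9 · 1 = 9
  d = 18: Id(18) · φ(18/18) = 18 · 1 = 18
Summing: (Id * φ)(18) = 6 + 12 + 6 + 12 + 9 + 18 = 63.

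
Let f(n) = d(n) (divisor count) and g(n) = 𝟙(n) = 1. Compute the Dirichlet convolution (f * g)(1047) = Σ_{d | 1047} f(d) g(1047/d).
(d * 𝟙)(1047) = 9

Divisors of 1047: [1, 3, 349, 1047]. For each d | 1047:
  d = 1: d(1) · 𝟙(1047/1) = 1 · 1 = 1
  d = 3: d(3) · 𝟙(1047/3) = 2 · 1 = 2
  d = 349: d(349) · 𝟙(1047/349) = 2 · 1 = 2
  d = 1047: d(1047) · 𝟙(1047/1047) = 4 · 1 = 4
Summing: (d * 𝟙)(1047) = 1 + 2 + 2 + 4 = 9.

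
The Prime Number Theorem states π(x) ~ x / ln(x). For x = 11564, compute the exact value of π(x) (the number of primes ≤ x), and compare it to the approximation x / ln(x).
π(11564) = 1392;  x/ln(x) ≈ 1236.04;  relative error ≈ 11.20%.

Directly count primes up to 11564: π(11564) = 1392. The PNT approximation gives 11564/ln(11564) ≈ 11564/9.35565 ≈ 1236.04. Relative error (π(x) − x/ln(x)) / π(x) ≈ 11.20%; the approximation is known to undercount slightly (Li(x) is a better estimate).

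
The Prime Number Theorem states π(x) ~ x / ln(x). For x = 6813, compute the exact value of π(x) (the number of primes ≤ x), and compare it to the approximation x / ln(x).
π(6813) = 876;  x/ln(x) ≈ 771.87;  relative error ≈ 11.89%.

Directly count primes up to 6813: π(6813) = 876. The PNT approximation gives 6813/ln(6813) ≈ 6813/8.82659 ≈ 771.87. Relative error (π(x) − x/ln(x)) / π(x) ≈ 11.89%; the approximation is known to undercount slightly (Li(x) is a better estimate).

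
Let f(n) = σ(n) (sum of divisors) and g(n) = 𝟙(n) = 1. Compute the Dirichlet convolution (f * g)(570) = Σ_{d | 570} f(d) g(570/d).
(σ * 𝟙)(570) = 2940

Divisors of 570: [1, 2, 3, 5, 6, 10, 15, 19, 30, 38, 57, 95, 114, 190, 285, 570]. For each d | 570:
  d = 1: σ(1) · 𝟙(570/1) = 1 · 1 = 1
  d = 2: σ(2) · 𝟙(570/2) = 3 · 1 = 3
  d = 3: σ(3) · 𝟙(570/3) = 4 · 1 = 4
  d = 5: σ(5) · 𝟙(570/5) = 6 · 1 = 6
  d = 6: σ(6) · 𝟙(570/6) = 12 · 1 = 12
  d = 10: σ(10) · 𝟙(570/10) = 18 · 1 = 18
  d = 15: σ(15) · 𝟙(570/15) = 24 · 1 = 24
  d = 19: σ(19) · 𝟙(570/19) = 20 · 1 = 20
  d = 30: σ(30) · 𝟙(570/30) = 72 · 1 = 72
  d = 38: σ(38) · 𝟙(570/38) = 60 · 1 = 60
  d = 57: σ(57) · 𝟙(570/57) = 80 · 1 = 80
  d = 95: σ(95) · 𝟙(570/95) = 120 · 1 = 120
  d = 114: σ(114) · 𝟙(570/114) = 240 · 1 = 240
  d = 190: σ(190) · 𝟙(570/190) = 360 · 1 = 360
  d = 285: σ(285) · 𝟙(570/285) = 480 · 1 = 480
  d = 570: σ(570) · 𝟙(570/570) = 1440 · 1 = 1440
Summing: (σ * 𝟙)(570) = 1 + 3 + 4 + 6 + 12 + 18 + 24 + 20 + 72 + 60 + 80 + 120 + 240 + 360 + 480 + 1440 = 2940.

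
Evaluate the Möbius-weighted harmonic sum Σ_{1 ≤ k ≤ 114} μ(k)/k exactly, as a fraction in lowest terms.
Σ μ(k)/k = -78111734742604811120482861063208714211896204/2257861045744114842010371877967404463805334785

Values of μ(k) for 1 ≤ k ≤ 114: μ(1) = 1, μ(2) = -1, μ(3) = -1, μ(5) = -1, μ(6) = 1, μ(7) = -1, μ(10) = 1, μ(11) = -1, μ(13) = -1, μ(14) = 1, μ(15) = 1, μ(17) = -1, μ(19) = -1, μ(21) = 1, μ(22) = 1, μ(23) = -1, μ(26) = 1, μ(29) = -1, μ(30) = -1, μ(31) = -1, μ(33) = 1, μ(34) = 1, μ(35) = 1, μ(37) = -1, μ(38) = 1, μ(39) = 1, μ(41) = -1, μ(42) = -1, μ(43) = -1, μ(46) = 1, μ(47) = -1, μ(51) = 1, μ(53) = -1, μ(55) = 1, μ(57) = 1, μ(58) = 1, μ(59) = -1, μ(61) = -1, μ(62) = 1, μ(65) = 1, μ(66) = -1, μ(67) = -1, μ(69) = 1, μ(70) = -1, μ(71) = -1, μ(73) = -1, μ(74) = 1, μ(77) = 1, μ(78) = -1, μ(79) = -1, μ(82) = 1, μ(83) = -1, μ(85) = 1, μ(86) = 1, μ(87) = 1, μ(89) = -1, μ(91) = 1, μ(93) = 1, μ(94) = 1, μ(95) = 1, μ(97) = -1, μ(101) = -1, μ(102) = -1, μ(103) = -1, μ(105) = -1, μ(106) = 1, μ(107) = -1, μ(109) = -1, μ(110) = -1, μ(111) = 1, μ(113) = -1, μ(114) = -1, with μ = 0 on non-squarefree integers. Summing μ(k)/k for k where μ(k) ≠ 0 gives -78111734742604811120482861063208714211896204/2257861045744114842010371877967404463805334785 ≈ -0.0346. (PNT ⟺ this sum → 0 as n → ∞.)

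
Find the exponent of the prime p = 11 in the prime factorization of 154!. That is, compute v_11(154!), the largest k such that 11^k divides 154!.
v_11(154!) = 15

Legendre's formula: v_p(n!) = Σ_{k ≥ 1} ⌊n / p^k⌋. For p = 11, n = 154, the terms are:
  ⌊154/11^1⌋ = ⌊154/11⌋ = 14
  ⌊154/11^2⌋ = ⌊154/121⌋ = 1
(the next term ⌊154/11^3⌋ = 0, terminating the sum). Summing: v_11(154!) = 14 + 1 = 15.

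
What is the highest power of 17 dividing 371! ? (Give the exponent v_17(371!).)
v_17(371!) = 22

Legendre's formula: v_p(n!) = Σ_{k ≥ 1} ⌊n / p^k⌋. For p = 17, n = 371, the terms are:
  ⌊371/17^1⌋ = ⌊371/17⌋ = 21
  ⌊371/17^2⌋ = ⌊371/289⌋ = 1
(the next term ⌊371/17^3⌋ = 0, terminating the sum). Summing: v_17(371!) = 21 + 1 = 22.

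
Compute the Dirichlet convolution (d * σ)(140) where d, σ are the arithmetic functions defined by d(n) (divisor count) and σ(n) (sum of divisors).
(d * σ)(140) = 1280

Divisors of 140: [1, 2, 4, 5, 7, 10, 14, 20, 28, 35, 70, 140]. For each d | 140:
  d = 1: d(1) · σ(140/1) = 1 · 336 = 336
  d = 2: d(2) · σ(140/2) = 2 · 144 = 288
  d = 4: d(4) · σ(140/4) = 3 · 48 = 144
  d = 5: d(5) · σ(140/5) = 2 · 56 = 112
  d = 7: d(7) · σ(140/7) = 2 · 42 = 84
  d = 10: d(10) · σ(140/10) = 4 · 24 = 96
  d = 14: d(14) · σ(140/14) = 4 · 18 = 72
  d = 20: d(20) · σ(140/20) = 6 · 8 = 48
  d = 28: d(28) · σ(140/28) = 6 · 6 = 36
  d = 35: d(35) · σ(140/35) = 4 · 7 = 28
  d = 70: d(70) · σ(140/70) = 8 · 3 = 24
  d = 140: d(140) · σ(140/140) = 12 · 1 = 12
Summing: (d * σ)(140) = 336 + 288 + 144 + 112 + 84 + 96 + 72 + 48 + 36 + 28 + 24 + 12 = 1280.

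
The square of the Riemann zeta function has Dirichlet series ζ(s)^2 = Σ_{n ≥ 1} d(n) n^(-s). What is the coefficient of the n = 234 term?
d(234) = 12

ζ(s)^2 = (Σ 1/m^s)(Σ 1/k^s). The coefficient of 1/n^s in the product is the number of ordered pairs (m, k) with mk = n, which equals d(n). For n = 234, divisors are [1, 2, 3, 6, 9, 13, 18, 26, 39, 78, 117, 234], so d(234) = 12.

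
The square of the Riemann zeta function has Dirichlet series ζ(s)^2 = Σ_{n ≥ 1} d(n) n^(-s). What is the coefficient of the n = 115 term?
d(115) = 4

ζ(s)^2 = (Σ 1/m^s)(Σ 1/k^s). The coefficient of 1/n^s in the product is the number of ordered pairs (m, k) with mk = n, which equals d(n). For n = 115, divisors are [1, 5, 23, 115], so d(115) = 4.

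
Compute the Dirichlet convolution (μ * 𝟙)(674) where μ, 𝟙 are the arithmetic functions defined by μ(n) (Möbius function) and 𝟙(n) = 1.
(μ * 𝟙)(674) = 0

Divisors of 674: [1, 2, 337, 674]. For each d | 674:
  d = 1: μ(1) · 𝟙(674/1) = 1 · 1 = 1
  d = 2: μ(2) · 𝟙(674/2) = -1 · 1 = -1
  d = 337: μ(337) · 𝟙(674/337) = -1 · 1 = -1
  d = 674: μ(674) · 𝟙(674/674) = 1 · 1 = 1
Summing: (μ * 𝟙)(674) = 1 + -1 + -1 + 1 = 0.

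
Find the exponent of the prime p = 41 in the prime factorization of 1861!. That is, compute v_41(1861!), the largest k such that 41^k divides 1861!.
v_41(1861!) = 46

Legendre's formula: v_p(n!) = Σ_{k ≥ 1} ⌊n / p^k⌋. For p = 41, n = 1861, the terms are:
  ⌊1861/41^1⌋ = ⌊1861/41⌋ = 45
  ⌊1861/41^2⌋ = ⌊1861/1681⌋ = 1
(the next term ⌊1861/41^3⌋ = 0, terminating the sum). Summing: v_41(1861!) = 45 + 1 = 46.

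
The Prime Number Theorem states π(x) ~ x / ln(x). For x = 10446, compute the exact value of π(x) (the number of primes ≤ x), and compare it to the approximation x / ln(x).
π(10446) = 1277;  x/ln(x) ≈ 1128.81;  relative error ≈ 11.60%.

Directly count primes up to 10446: π(10446) = 1277. The PNT approximation gives 10446/ln(10446) ≈ 10446/9.25397 ≈ 1128.81. Relative error (π(x) − x/ln(x)) / π(x) ≈ 11.60%; the approximation is known to undercount slightly (Li(x) is a better estimate).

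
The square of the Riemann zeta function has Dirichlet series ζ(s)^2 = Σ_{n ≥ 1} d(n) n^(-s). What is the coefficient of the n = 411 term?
d(411) = 4

ζ(s)^2 = (Σ 1/m^s)(Σ 1/k^s). The coefficient of 1/n^s in the product is the number of ordered pairs (m, k) with mk = n, which equals d(n). For n = 411, divisors are [1, 3, 137, 411], so d(411) = 4.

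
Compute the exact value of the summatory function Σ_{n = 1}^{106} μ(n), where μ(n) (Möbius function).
Σ_{n ≤ 106} μ(n) = -2

Compute μ(n) for each 1 ≤ n ≤ 106: μ(1) = 1, μ(2) = -1, μ(3) = -1, μ(4) = 0, μ(5) = -1, μ(6) = 1, μ(7) = -1, μ(8) = 0, μ(9) = 0, μ(10) = 1, μ(11) = -1, μ(12) = 0, μ(13) = -1, μ(14) = 1, μ(15) = 1, μ(16) = 0, μ(17) = -1, μ(18) = 0, μ(19) = -1, μ(20) = 0, μ(21) = 1, μ(22) = 1, μ(23) = -1, μ(24) = 0, μ(25) = 0, μ(26) = 1, μ(27) = 0, μ(28) = 0, μ(29) = -1, μ(30) = -1, μ(31) = -1, μ(32) = 0, μ(33) = 1, μ(34) = 1, μ(35) = 1, μ(36) = 0, μ(37) = -1, μ(38) = 1, μ(39) = 1, μ(40) = 0, μ(41) = -1, μ(42) = -1, μ(43) = -1, μ(44) = 0, μ(45) = 0, μ(46) = 1, μ(47) = -1, μ(48) = 0, μ(49) = 0, μ(50) = 0, μ(51) = 1, μ(52) = 0, μ(53) = -1, μ(54) = 0, μ(55) = 1, μ(56) = 0, μ(57) = 1, μ(58) = 1, μ(59) = -1, μ(60) = 0, μ(61) = -1, μ(62) = 1, μ(63) = 0, μ(64) = 0, μ(65) = 1, μ(66) = -1, μ(67) = -1, μ(68) = 0, μ(69) = 1, μ(70) = -1, μ(71) = -1, μ(72) = 0, μ(73) = -1, μ(74) = 1, μ(75) = 0, μ(76) = 0, μ(77) = 1, μ(78) = -1, μ(79) = -1, μ(80) = 0, μ(81) = 0, μ(82) = 1, μ(83) = -1, μ(84) = 0, μ(85) = 1, μ(86) = 1, μ(87) = 1, μ(88) = 0, μ(89) = -1, μ(90) = 0, μ(91) = 1, μ(92) = 0, μ(93) = 1, μ(94) = 1, μ(95) = 1, μ(96) = 0, μ(97) = -1, μ(98) = 0, μ(99) = 0, μ(100) = 0, μ(101) = -1, μ(102) = -1, μ(103) = -1, μ(104) = 0, μ(105) = -1, μ(106) = 1. Summing all 106 values: -2. (Mertens function M(x) = Σ_{n ≤ x} μ(n); on average M(x) should be small (PNT ⟺ M(x) = o(x)).)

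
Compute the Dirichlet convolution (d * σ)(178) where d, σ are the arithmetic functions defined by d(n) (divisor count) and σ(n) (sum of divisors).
(d * σ)(178) = 460

Divisors of 178: [1, 2, 89, 178]. For each d | 178:
  d = 1: d(1) · σ(178/1) = 1 · 270 = 270
  d = 2: d(2) · σ(178/2) = 2 · 90 = 180
  d = 89: d(89) · σ(178/89) = 2 · 3 = 6
  d = 178: d(178) · σ(178/178) = 4 · 1 = 4
Summing: (d * σ)(178) = 270 + 180 + 6 + 4 = 460.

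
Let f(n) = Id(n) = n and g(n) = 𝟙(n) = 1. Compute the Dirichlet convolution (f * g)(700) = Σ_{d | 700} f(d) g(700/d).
(Id * 𝟙)(700) = 1736

Divisors of 700: [1, 2, 4, 5, 7, 10, 14, 20, 25, 28, 35, 50, 70, 100, 140, 175, 350, 700]. For each d | 700:
  d = 1: Id(1) · 𝟙(700/1) = 1 · 1 = 1
  d = 2: Id(2) · 𝟙(700/2) = 2 · 1 = 2
  d = 4: Id(4) · 𝟙(700/4) = 4 · 1 = 4
  d = 5: Id(5) · 𝟙(700/5) = 5 · 1 = 5
  d = 7: Id(7) · 𝟙(700/7) = 7 · 1 = 7
  d = 10: Id(10) · 𝟙(700/10) = 10 · 1 = 10
  d = 14: Id(14) · 𝟙(700/14) = 14 · 1 = 14
  d = 20: Id(20) · 𝟙(700/20) = 20 · 1 = 20
  d = 25: Id(25) · 𝟙(700/25) = 25 · 1 = 25
  d = 28: Id(28) · 𝟙(700/28) = 28 · 1 = 28
  d = 35: Id(35) · 𝟙(700/35) = 35 · 1 = 35
  d = 50: Id(50) · 𝟙(700/50) = 50 · 1 = 50
  d = 70: Id(70) · 𝟙(700/70) = 70 · 1 = 70
  d = 100: Id(100) · 𝟙(700/100) = 100 · 1 = 100
  d = 140: Id(140) · 𝟙(700/140) = 140 · 1 = 140
  d = 175: Id(175) · 𝟙(700/175) = 175 · 1 = 175
  d = 350: Id(350) · 𝟙(700/350) = 350 · 1 = 350
  d = 700: Id(700) · 𝟙(700/700) = 700 · 1 = 700
Summing: (Id * 𝟙)(700) = 1 + 2 + 4 + 5 + 7 + 10 + 14 + 20 + 25 + 28 + 35 + 50 + 70 + 100 + 140 + 175 + 350 + 700 = 1736.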